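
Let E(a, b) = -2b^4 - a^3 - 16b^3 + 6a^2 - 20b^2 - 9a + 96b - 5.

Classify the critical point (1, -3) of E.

The mixed partial ∂²E/∂a∂b is 0, so the Hessian at any point is diag(E_aa, E_bb) = diag(6(-a + 2), -8(3b^2 + 12b + 5)).
At (1, -3): H = diag(6, 32).
Both eigenvalues are positive, so H is positive definite: a local minimum.

local minimum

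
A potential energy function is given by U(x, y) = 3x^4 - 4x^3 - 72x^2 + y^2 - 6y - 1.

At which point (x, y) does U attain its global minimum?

U(x,y) separates as P(x) + Q(y) − 1, so its minimum is min P + min Q − 1.
P'(x) = 12x(x - 4)(x + 3) vanishes at x ∈ {-3, 0, 4}; Q'(y) = 2y - 6 vanishes at y ∈ {3}.
Local minima of P (where P''>0): P(-3)=-297, P(4)=-640. Local minima of Q: Q(3)=-9.
So the global minimum of U is P(4) + Q(3) − 1 = -640 − 9 − 1 = -650, attained at (4, 3).

(4, 3)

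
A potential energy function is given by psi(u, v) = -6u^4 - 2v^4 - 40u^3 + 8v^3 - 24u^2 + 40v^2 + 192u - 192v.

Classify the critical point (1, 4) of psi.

The mixed partial ∂²psi/∂u∂v is 0, so the Hessian at any point is diag(psi_uu, psi_vv) = diag(-24(3u^2 + 10u + 2), 8(-3v^2 + 6v + 10)).
At (1, 4): H = diag(-360, -112).
Both eigenvalues are negative, so H is negative definite: a local maximum.

local maximum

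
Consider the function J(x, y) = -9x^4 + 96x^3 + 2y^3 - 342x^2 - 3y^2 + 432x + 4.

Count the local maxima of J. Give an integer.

J separates as a function of x plus a function of y, so ∇J=0 decouples.
∂J/∂x = -36(x - 4)(x - 3)(x - 1) = 0 at x ∈ {1, 3, 4}; ∂J/∂y = 6y(y - 1) = 0 at y ∈ {0, 1}.
The Hessian is diagonal: diag(J_xx, J_yy). Second derivatives: J_xx(1)=-216, J_xx(3)=72, J_xx(4)=-108; J_yy(0)=-6, J_yy(1)=6.
Local maxima occur where both diagonal entries negative: (1, 0), (4, 0). Count: 2.

2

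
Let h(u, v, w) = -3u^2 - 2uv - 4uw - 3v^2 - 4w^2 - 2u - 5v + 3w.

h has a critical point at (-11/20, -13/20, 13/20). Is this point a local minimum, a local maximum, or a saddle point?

local maximum

The Hessian is constant: H = [[-6, -2, -4], [-2, -6, 0], [-4, 0, -8]].
Leading principal minors: Δ₁ = -6, Δ₂ = 32, Δ₃ = -160.
The minors alternate sign starting negative (−, +, −), so H is negative definite: a local maximum.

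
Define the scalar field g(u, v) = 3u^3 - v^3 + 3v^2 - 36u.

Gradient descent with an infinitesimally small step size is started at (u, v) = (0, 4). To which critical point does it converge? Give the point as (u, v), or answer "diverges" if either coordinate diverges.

g is separable, so gradient descent decouples: u follows -∂g/∂u, v follows -∂g/∂v.
∂g/∂u = 9(u - 2)(u + 2); at u=0 this is -36, so u increases.
∂g/∂v = -3v(v - 2); at v=4 this is -24, so v increases.
The v-coordinate has no critical point in that direction and runs off to infinity.

diverges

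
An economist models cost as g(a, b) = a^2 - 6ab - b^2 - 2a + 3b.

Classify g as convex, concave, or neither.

g is quadratic, so its Hessian is the constant matrix H = [[2, -6], [-6, -2]].
det(H) = -40, tr(H) = 0.
det(H) < 0, so H is indefinite: neither convex nor concave.

neither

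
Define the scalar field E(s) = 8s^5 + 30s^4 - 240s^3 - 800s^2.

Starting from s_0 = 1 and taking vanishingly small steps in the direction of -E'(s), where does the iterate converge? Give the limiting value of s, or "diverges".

E'(s) = 40s(s - 4)(s + 2)(s + 5), so E'(1) = -2160.
Gradient descent moves in the -E' direction, i.e. s is increasing.
The nearest critical point in that direction is s = 4, where E'' = 8640 > 0 (a local minimum). The iterate converges there.

4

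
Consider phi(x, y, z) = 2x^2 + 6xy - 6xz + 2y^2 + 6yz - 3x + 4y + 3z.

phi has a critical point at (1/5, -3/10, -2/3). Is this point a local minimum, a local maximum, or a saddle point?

The Hessian is constant: H = [[4, 6, -6], [6, 4, 6], [-6, 6, 0]].
Leading principal minors: Δ₁ = 4, Δ₂ = -20, Δ₃ = -720.
The minors fit neither the all-positive nor the alternating-sign pattern, so H is indefinite: a saddle point.

saddle point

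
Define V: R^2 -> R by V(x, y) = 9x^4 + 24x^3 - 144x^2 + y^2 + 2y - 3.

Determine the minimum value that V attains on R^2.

-1540

V(x,y) separates as P(x) + Q(y) − 3, so its minimum is min P + min Q − 3.
P'(x) = 36x(x - 2)(x + 4) vanishes at x ∈ {-4, 0, 2}; Q'(y) = 2y + 2 vanishes at y ∈ {-1}.
Local minima of P (where P''>0): P(-4)=-1536, P(2)=-240. Local minima of Q: Q(-1)=-1.
So the global minimum of V is P(-4) + Q(-1) − 3 = -1536 − 1 − 3 = -1540, attained at (-4, -1).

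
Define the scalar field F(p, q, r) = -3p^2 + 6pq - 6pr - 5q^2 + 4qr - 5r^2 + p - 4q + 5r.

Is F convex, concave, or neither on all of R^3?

concave

F is quadratic, so its Hessian is the constant matrix H = [[-6, 6, -6], [6, -10, 4], [-6, 4, -10]].
Leading principal minors: -6, 24, -72.
Signs alternate −, +, − ⇒ H ≺ 0 ⇒ concave.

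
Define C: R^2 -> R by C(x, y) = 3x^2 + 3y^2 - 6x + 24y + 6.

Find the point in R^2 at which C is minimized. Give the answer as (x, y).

C(x,y) separates as P(x) + Q(y) + 6, so its minimum is min P + min Q + 6.
P'(x) = 6x - 6 vanishes at x ∈ {1}; Q'(y) = 6y + 24 vanishes at y ∈ {-4}.
Local minima of P (where P''>0): P(1)=-3. Local minima of Q: Q(-4)=-48.
So the global minimum of C is P(1) + Q(-4) + 6 = -3 − 48 + 6 = -45, attained at (1, -4).

(1, -4)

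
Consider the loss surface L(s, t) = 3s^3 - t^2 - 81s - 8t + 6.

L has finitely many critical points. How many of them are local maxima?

L separates as a function of s plus a function of t, so ∇L=0 decouples.
∂L/∂s = 9(s - 3)(s + 3) = 0 at s ∈ {-3, 3}; ∂L/∂t = -2(t + 4) = 0 at t ∈ {-4}.
The Hessian is diagonal: diag(L_ss, L_tt). Second derivatives: L_ss(-3)=-54, L_ss(3)=54; L_tt(-4)=-2.
Local maxima occur where both diagonal entries negative: (-3, -4). Count: 1.

1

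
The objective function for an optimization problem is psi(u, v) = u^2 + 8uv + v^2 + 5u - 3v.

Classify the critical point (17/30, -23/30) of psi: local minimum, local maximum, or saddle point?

saddle point

The Hessian of psi is constant: H = [[2, 8], [8, 2]].
det(H) = 2·2 − 8² = -60.
Since det(H) < 0, H is indefinite and the critical point is a saddle point.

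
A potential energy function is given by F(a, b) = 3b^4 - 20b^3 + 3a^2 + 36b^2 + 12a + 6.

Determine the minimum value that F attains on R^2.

-6

F(a,b) separates as P(a) + Q(b) + 6, so its minimum is min P + min Q + 6.
P'(a) = 6a + 12 vanishes at a ∈ {-2}; Q'(b) = 12b(b - 3)(b - 2) vanishes at b ∈ {0, 2, 3}.
Local minima of P (where P''>0): P(-2)=-12. Local minima of Q: Q(0)=0, Q(3)=27.
So the global minimum of F is P(-2) + Q(0) + 6 = -12 + 0 + 6 = -6, attained at (-2, 0).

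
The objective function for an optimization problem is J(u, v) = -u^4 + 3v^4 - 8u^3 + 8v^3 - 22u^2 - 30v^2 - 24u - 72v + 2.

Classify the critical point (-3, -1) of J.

The mixed partial ∂²J/∂u∂v is 0, so the Hessian at any point is diag(J_uu, J_vv) = diag(-4(3u^2 + 12u + 11), 12(3v^2 + 4v - 5)).
At (-3, -1): H = diag(-8, -72).
Both eigenvalues are negative, so H is negative definite: a local maximum.

local maximum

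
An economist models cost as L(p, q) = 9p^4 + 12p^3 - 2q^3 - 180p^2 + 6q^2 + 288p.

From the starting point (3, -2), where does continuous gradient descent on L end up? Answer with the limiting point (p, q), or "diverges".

(2, 0)

L is separable, so gradient descent decouples: p follows -∂L/∂p, q follows -∂L/∂q.
∂L/∂p = 36(p - 2)(p - 1)(p + 4); at p=3 this is 504, so p decreases.
∂L/∂q = -6q(q - 2); at q=-2 this is -48, so q increases.
p converges to its nearest critical value 2 (a local min of the p-part); q converges to 0. The iterate converges to (2, 0).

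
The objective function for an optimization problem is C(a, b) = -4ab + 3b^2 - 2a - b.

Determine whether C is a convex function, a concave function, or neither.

C is quadratic, so its Hessian is the constant matrix H = [[0, -4], [-4, 6]].
det(H) = -16, tr(H) = 6.
det(H) < 0, so H is indefinite: neither convex nor concave.

neither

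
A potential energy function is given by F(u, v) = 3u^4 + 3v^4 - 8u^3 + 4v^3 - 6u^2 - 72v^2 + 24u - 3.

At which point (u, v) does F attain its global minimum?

(-1, -4)

F(u,v) separates as P(u) + Q(v) − 3, so its minimum is min P + min Q − 3.
P'(u) = 12(u - 2)(u - 1)(u + 1) vanishes at u ∈ {-1, 1, 2}; Q'(v) = 12v(v - 3)(v + 4) vanishes at v ∈ {-4, 0, 3}.
Local minima of P (where P''>0): P(-1)=-19, P(2)=8. Local minima of Q: Q(-4)=-640, Q(3)=-297.
So the global minimum of F is P(-1) + Q(-4) − 3 = -19 − 640 − 3 = -662, attained at (-1, -4).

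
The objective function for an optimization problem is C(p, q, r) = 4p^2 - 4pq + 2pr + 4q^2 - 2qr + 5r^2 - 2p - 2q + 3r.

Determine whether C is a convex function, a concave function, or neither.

C is quadratic, so its Hessian is the constant matrix H = [[8, -4, 2], [-4, 8, -2], [2, -2, 10]].
Leading principal minors: 8, 48, 448.
All positive ⇒ H ≻ 0 ⇒ convex.

convex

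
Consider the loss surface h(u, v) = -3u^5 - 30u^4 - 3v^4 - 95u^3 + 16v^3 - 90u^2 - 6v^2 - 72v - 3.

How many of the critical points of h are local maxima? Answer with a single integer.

h separates as a function of u plus a function of v, so ∇h=0 decouples.
∂h/∂u = -15u(u + 1)(u + 3)(u + 4) = 0 at u ∈ {-4, -3, -1, 0}; ∂h/∂v = -12(v - 3)(v - 2)(v + 1) = 0 at v ∈ {-1, 2, 3}.
The Hessian is diagonal: diag(h_uu, h_vv). Second derivatives: h_uu(-4)=180, h_uu(-3)=-90, h_uu(-1)=90, h_uu(0)=-180; h_vv(-1)=-144, h_vv(2)=36, h_vv(3)=-48.
Local maxima occur where both diagonal entries negative: (-3, -1), (-3, 3), (0, -1), (0, 3). Count: 4.

4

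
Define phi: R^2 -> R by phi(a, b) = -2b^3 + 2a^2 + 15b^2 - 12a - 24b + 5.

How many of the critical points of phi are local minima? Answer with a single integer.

1

phi separates as a function of a plus a function of b, so ∇phi=0 decouples.
∂phi/∂a = 4(a - 3) = 0 at a ∈ {3}; ∂phi/∂b = -6(b - 4)(b - 1) = 0 at b ∈ {1, 4}.
The Hessian is diagonal: diag(phi_aa, phi_bb). Second derivatives: phi_aa(3)=4; phi_bb(1)=18, phi_bb(4)=-18.
Local minima occur where both diagonal entries positive: (3, 1). Count: 1.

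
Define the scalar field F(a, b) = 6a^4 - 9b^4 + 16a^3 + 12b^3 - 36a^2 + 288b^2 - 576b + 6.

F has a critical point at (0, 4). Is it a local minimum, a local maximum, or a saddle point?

The mixed partial ∂²F/∂a∂b is 0, so the Hessian at any point is diag(F_aa, F_bb) = diag(24(3a^2 + 4a - 3), 36(-3b^2 + 2b + 16)).
At (0, 4): H = diag(-72, -864).
Both eigenvalues are negative, so H is negative definite: a local maximum.

local maximum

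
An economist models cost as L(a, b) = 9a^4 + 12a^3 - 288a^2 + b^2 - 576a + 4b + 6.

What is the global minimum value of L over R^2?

L(a,b) separates as P(a) + Q(b) + 6, so its minimum is min P + min Q + 6.
P'(a) = 36(a - 4)(a + 1)(a + 4) vanishes at a ∈ {-4, -1, 4}; Q'(b) = 2b + 4 vanishes at b ∈ {-2}.
Local minima of P (where P''>0): P(-4)=-768, P(4)=-3840. Local minima of Q: Q(-2)=-4.
So the global minimum of L is P(4) + Q(-2) + 6 = -3840 − 4 + 6 = -3838, attained at (4, -2).

-3838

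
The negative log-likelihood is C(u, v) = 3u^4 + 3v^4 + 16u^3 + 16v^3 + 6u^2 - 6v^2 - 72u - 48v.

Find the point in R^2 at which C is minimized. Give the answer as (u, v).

C(u,v) separates as P(u) + Q(v), so its minimum is min P + min Q.
P'(u) = 12(u - 1)(u + 2)(u + 3) vanishes at u ∈ {-3, -2, 1}; Q'(v) = 12(v - 1)(v + 1)(v + 4) vanishes at v ∈ {-4, -1, 1}.
Local minima of P (where P''>0): P(-3)=81, P(1)=-47. Local minima of Q: Q(-4)=-160, Q(1)=-35.
So the global minimum of C is P(1) + Q(-4) = -47 − 160 = -207, attained at (1, -4).

(1, -4)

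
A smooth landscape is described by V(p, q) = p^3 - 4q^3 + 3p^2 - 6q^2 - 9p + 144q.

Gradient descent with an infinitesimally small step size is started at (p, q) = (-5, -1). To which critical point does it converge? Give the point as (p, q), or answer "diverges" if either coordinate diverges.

diverges

V is separable, so gradient descent decouples: p follows -∂V/∂p, q follows -∂V/∂q.
∂V/∂p = 3(p - 1)(p + 3); at p=-5 this is 36, so p decreases.
∂V/∂q = -12(q - 3)(q + 4); at q=-1 this is 144, so q decreases.
The p-coordinate has no critical point in that direction and runs off to infinity.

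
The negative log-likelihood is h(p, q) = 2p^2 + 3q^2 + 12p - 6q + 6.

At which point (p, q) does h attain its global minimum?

(-3, 1)

h(p,q) separates as A(p) + B(q) + 6, so its minimum is min A + min B + 6.
A'(p) = 4p + 12 vanishes at p ∈ {-3}; B'(q) = 6q - 6 vanishes at q ∈ {1}.
Local minima of A (where A''>0): A(-3)=-18. Local minima of B: B(1)=-3.
So the global minimum of h is A(-3) + B(1) + 6 = -18 − 3 + 6 = -15, attained at (-3, 1).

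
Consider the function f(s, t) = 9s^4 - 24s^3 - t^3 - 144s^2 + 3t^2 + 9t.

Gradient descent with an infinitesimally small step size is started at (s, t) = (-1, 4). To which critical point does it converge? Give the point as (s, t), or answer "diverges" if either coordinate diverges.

f is separable, so gradient descent decouples: s follows -∂f/∂s, t follows -∂f/∂t.
∂f/∂s = 36s(s - 4)(s + 2); at s=-1 this is 180, so s decreases.
∂f/∂t = -3(t - 3)(t + 1); at t=4 this is -15, so t increases.
The t-coordinate has no critical point in that direction and runs off to infinity.

diverges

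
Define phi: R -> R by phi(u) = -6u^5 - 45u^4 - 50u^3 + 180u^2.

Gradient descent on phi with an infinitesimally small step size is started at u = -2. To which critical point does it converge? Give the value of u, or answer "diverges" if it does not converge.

0

phi'(u) = -30u(u - 1)(u + 3)(u + 4), so phi'(-2) = -360.
Gradient descent moves in the -phi' direction, i.e. u is increasing.
The nearest critical point in that direction is u = 0, where phi'' = 360 > 0 (a local minimum). The iterate converges there.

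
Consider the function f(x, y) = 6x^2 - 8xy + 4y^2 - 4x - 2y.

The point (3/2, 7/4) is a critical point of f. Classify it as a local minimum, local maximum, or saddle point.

local minimum

The Hessian of f is constant: H = [[12, -8], [-8, 8]].
det(H) = 12·8 − (-8)² = 32.
det(H) > 0 and tr(H) = 20 > 0, so H is positive definite and the point is a local minimum.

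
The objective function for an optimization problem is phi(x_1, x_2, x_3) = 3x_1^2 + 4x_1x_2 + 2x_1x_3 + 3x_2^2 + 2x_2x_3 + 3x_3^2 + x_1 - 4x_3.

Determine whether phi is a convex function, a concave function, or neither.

convex

phi is quadratic, so its Hessian is the constant matrix H = [[6, 4, 2], [4, 6, 2], [2, 2, 6]].
Leading principal minors: 6, 20, 104.
All positive ⇒ H ≻ 0 ⇒ convex.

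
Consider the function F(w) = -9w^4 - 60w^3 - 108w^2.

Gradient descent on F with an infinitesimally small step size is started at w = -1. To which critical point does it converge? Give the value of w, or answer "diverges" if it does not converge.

F'(w) = -36w(w + 2)(w + 3), so F'(-1) = 72.
Gradient descent moves in the -F' direction, i.e. w is decreasing.
The nearest critical point in that direction is w = -2, where F'' = 72 > 0 (a local minimum). The iterate converges there.

-2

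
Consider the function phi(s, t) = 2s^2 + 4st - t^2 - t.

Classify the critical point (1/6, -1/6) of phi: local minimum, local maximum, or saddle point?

saddle point

The Hessian of phi is constant: H = [[4, 4], [4, -2]].
det(H) = 4·(-2) − 4² = -24.
Since det(H) < 0, H is indefinite and the critical point is a saddle point.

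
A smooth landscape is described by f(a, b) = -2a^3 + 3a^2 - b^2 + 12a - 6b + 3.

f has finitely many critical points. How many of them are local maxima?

1

f separates as a function of a plus a function of b, so ∇f=0 decouples.
∂f/∂a = -6(a - 2)(a + 1) = 0 at a ∈ {-1, 2}; ∂f/∂b = -2(b + 3) = 0 at b ∈ {-3}.
The Hessian is diagonal: diag(f_aa, f_bb). Second derivatives: f_aa(-1)=18, f_aa(2)=-18; f_bb(-3)=-2.
Local maxima occur where both diagonal entries negative: (2, -3). Count: 1.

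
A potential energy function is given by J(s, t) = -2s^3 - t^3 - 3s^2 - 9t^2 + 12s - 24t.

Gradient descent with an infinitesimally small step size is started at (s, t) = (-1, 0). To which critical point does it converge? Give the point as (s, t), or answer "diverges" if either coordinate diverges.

J is separable, so gradient descent decouples: s follows -∂J/∂s, t follows -∂J/∂t.
∂J/∂s = -6(s - 1)(s + 2); at s=-1 this is 12, so s decreases.
∂J/∂t = -3(t + 2)(t + 4); at t=0 this is -24, so t increases.
The t-coordinate has no critical point in that direction and runs off to infinity.

diverges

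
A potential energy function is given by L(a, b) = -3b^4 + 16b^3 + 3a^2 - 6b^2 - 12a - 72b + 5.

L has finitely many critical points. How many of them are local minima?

1

L separates as a function of a plus a function of b, so ∇L=0 decouples.
∂L/∂a = 6(a - 2) = 0 at a ∈ {2}; ∂L/∂b = -12(b - 3)(b - 2)(b + 1) = 0 at b ∈ {-1, 2, 3}.
The Hessian is diagonal: diag(L_aa, L_bb). Second derivatives: L_aa(2)=6; L_bb(-1)=-144, L_bb(2)=36, L_bb(3)=-48.
Local minima occur where both diagonal entries positive: (2, 2). Count: 1.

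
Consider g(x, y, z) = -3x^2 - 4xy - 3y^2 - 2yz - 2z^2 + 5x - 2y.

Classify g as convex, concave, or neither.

concave

g is quadratic, so its Hessian is the constant matrix H = [[-6, -4, 0], [-4, -6, -2], [0, -2, -4]].
Leading principal minors: -6, 20, -56.
Signs alternate −, +, − ⇒ H ≺ 0 ⇒ concave.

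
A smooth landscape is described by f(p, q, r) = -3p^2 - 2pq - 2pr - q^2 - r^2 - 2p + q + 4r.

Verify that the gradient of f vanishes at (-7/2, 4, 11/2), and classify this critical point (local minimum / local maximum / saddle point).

∇f = (-6p - 2q - 2r - 2, -2p - 2q + 1, -2p - 2r + 4); substituting (-7/2, 4, 11/2) gives ∇f = (0, 0, 0), so (-7/2, 4, 11/2) is indeed a critical point.
The Hessian is constant: H = [[-6, -2, -2], [-2, -2, 0], [-2, 0, -2]].
Leading principal minors: Δ₁ = -6, Δ₂ = 8, Δ₃ = -8.
The minors alternate sign starting negative (−, +, −), so H is negative definite: a local maximum.

local maximum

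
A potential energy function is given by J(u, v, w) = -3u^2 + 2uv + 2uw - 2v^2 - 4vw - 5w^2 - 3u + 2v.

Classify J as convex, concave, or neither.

concave

J is quadratic, so its Hessian is the constant matrix H = [[-6, 2, 2], [2, -4, -4], [2, -4, -10]].
Leading principal minors: -6, 20, -120.
Signs alternate −, +, − ⇒ H ≺ 0 ⇒ concave.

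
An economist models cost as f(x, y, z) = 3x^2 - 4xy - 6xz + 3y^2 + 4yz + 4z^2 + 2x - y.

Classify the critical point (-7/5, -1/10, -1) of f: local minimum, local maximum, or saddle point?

The Hessian is constant: H = [[6, -4, -6], [-4, 6, 4], [-6, 4, 8]].
Leading principal minors: Δ₁ = 6, Δ₂ = 20, Δ₃ = 40.
All leading minors are positive, so H is positive definite: a local minimum.

local minimum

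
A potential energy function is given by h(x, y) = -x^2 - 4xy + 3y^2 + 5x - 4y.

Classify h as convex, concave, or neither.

neither

h is quadratic, so its Hessian is the constant matrix H = [[-2, -4], [-4, 6]].
det(H) = -28, tr(H) = 4.
det(H) < 0, so H is indefinite: neither convex nor concave.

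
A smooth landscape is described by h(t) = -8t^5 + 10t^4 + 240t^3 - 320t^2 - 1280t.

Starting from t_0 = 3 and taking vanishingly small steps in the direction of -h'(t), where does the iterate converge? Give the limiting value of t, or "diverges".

h'(t) = -40(t - 4)(t - 2)(t + 1)(t + 4), so h'(3) = 1120.
Gradient descent moves in the -h' direction, i.e. t is decreasing.
The nearest critical point in that direction is t = 2, where h'' = 1440 > 0 (a local minimum). The iterate converges there.

2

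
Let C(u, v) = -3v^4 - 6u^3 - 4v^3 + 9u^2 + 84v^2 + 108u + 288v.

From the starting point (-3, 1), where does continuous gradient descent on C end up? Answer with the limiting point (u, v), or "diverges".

C is separable, so gradient descent decouples: u follows -∂C/∂u, v follows -∂C/∂v.
∂C/∂u = -18(u - 3)(u + 2); at u=-3 this is -108, so u increases.
∂C/∂v = -12(v - 4)(v + 2)(v + 3); at v=1 this is 432, so v decreases.
u converges to its nearest critical value -2 (a local min of the u-part); v converges to -2. The iterate converges to (-2, -2).

(-2, -2)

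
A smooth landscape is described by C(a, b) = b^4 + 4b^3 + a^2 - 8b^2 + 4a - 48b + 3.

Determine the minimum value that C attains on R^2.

-81

C(a,b) separates as P(a) + Q(b) + 3, so its minimum is min P + min Q + 3.
P'(a) = 2a + 4 vanishes at a ∈ {-2}; Q'(b) = 4(b - 2)(b + 2)(b + 3) vanishes at b ∈ {-3, -2, 2}.
Local minima of P (where P''>0): P(-2)=-4. Local minima of Q: Q(-3)=45, Q(2)=-80.
So the global minimum of C is P(-2) + Q(2) + 3 = -4 − 80 + 3 = -81, attained at (-2, 2).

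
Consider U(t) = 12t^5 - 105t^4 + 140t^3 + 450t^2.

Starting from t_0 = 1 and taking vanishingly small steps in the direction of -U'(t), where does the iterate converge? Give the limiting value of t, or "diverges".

U'(t) = 60t(t - 5)(t - 3)(t + 1), so U'(1) = 960.
Gradient descent moves in the -U' direction, i.e. t is decreasing.
The nearest critical point in that direction is t = 0, where U'' = 900 > 0 (a local minimum). The iterate converges there.

0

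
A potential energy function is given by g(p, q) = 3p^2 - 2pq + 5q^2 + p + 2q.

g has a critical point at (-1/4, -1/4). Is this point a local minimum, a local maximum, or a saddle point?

local minimum

The Hessian of g is constant: H = [[6, -2], [-2, 10]].
det(H) = 6·10 − (-2)² = 56.
det(H) > 0 and tr(H) = 16 > 0, so H is positive definite and the point is a local minimum.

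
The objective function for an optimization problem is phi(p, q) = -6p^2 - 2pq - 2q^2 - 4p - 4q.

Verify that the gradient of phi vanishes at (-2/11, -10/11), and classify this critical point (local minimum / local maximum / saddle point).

∇phi = (-12p - 2q - 4, -2p - 4q - 4); substituting (-2/11, -10/11) gives ∇phi = (0, 0), so (-2/11, -10/11) is indeed a critical point.
The Hessian of phi is constant: H = [[-12, -2], [-2, -4]].
det(H) = (-12)·(-4) − (-2)² = 44.
det(H) > 0 and tr(H) = -16 < 0, so H is negative definite and the point is a local maximum.

local maximum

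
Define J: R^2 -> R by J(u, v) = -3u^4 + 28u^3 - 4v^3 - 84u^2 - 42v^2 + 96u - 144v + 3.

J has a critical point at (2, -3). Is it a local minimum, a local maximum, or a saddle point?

The mixed partial ∂²J/∂u∂v is 0, so the Hessian at any point is diag(J_uu, J_vv) = diag(12(-3u^2 + 14u - 14), -12(2v + 7)).
At (2, -3): H = diag(24, -12).
The eigenvalues have opposite signs, so H is indefinite: a saddle point.

saddle point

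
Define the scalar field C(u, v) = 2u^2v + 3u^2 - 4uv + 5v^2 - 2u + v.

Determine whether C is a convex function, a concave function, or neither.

The term 2u^2v is cubic, so the Hessian is not constant.
∂²C/∂u² = 4v + 6, which takes both signs as v varies (negative for sufficiently negative v). A diagonal entry of the Hessian changing sign means the Hessian is neither positive- nor negative-semidefinite on all of R^2.

neither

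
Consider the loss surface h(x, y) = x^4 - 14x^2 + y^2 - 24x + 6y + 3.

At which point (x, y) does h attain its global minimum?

(3, -3)

h(x,y) separates as P(x) + Q(y) + 3, so its minimum is min P + min Q + 3.
P'(x) = 4(x - 3)(x + 1)(x + 2) vanishes at x ∈ {-2, -1, 3}; Q'(y) = 2y + 6 vanishes at y ∈ {-3}.
Local minima of P (where P''>0): P(-2)=8, P(3)=-117. Local minima of Q: Q(-3)=-9.
So the global minimum of h is P(3) + Q(-3) + 3 = -117 − 9 + 3 = -123, attained at (3, -3).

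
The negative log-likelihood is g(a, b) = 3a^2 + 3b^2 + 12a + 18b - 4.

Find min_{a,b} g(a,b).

-43

g(a,b) separates as P(a) + Q(b) − 4, so its minimum is min P + min Q − 4.
P'(a) = 6a + 12 vanishes at a ∈ {-2}; Q'(b) = 6b + 18 vanishes at b ∈ {-3}.
Local minima of P (where P''>0): P(-2)=-12. Local minima of Q: Q(-3)=-27.
So the global minimum of g is P(-2) + Q(-3) − 4 = -12 − 27 − 4 = -43, attained at (-2, -3).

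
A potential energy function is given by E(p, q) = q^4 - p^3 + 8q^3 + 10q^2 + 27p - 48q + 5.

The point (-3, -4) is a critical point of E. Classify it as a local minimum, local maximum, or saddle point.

local minimum

The mixed partial ∂²E/∂p∂q is 0, so the Hessian at any point is diag(E_pp, E_qq) = diag(-6p, 4(3q^2 + 12q + 5)).
At (-3, -4): H = diag(18, 20).
Both eigenvalues are positive, so H is positive definite: a local minimum.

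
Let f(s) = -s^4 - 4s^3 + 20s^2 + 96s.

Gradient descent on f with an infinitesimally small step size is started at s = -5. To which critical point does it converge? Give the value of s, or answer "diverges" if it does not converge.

diverges

f'(s) = -4(s - 3)(s + 2)(s + 4), so f'(-5) = 96.
Gradient descent moves in the -f' direction, i.e. s is decreasing.
There is no critical point below s=-5, and f' keeps the same sign, so the iterate runs off to −∞.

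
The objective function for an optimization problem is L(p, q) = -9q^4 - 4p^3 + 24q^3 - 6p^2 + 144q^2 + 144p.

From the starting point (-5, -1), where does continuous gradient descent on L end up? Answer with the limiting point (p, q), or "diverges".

(-4, 0)

L is separable, so gradient descent decouples: p follows -∂L/∂p, q follows -∂L/∂q.
∂L/∂p = -12(p - 3)(p + 4); at p=-5 this is -96, so p increases.
∂L/∂q = -36q(q - 4)(q + 2); at q=-1 this is -180, so q increases.
p converges to its nearest critical value -4 (a local min of the p-part); q converges to 0. The iterate converges to (-4, 0).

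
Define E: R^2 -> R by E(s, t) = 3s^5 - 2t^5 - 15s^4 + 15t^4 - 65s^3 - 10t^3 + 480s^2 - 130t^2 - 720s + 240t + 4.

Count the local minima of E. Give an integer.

E separates as a function of s plus a function of t, so ∇E=0 decouples.
∂E/∂s = 15(s - 4)(s - 3)(s - 1)(s + 4) = 0 at s ∈ {-4, 1, 3, 4}; ∂E/∂t = -10(t - 4)(t - 3)(t - 1)(t + 2) = 0 at t ∈ {-2, 1, 3, 4}.
The Hessian is diagonal: diag(E_ss, E_tt). Second derivatives: E_ss(-4)=-4200, E_ss(1)=450, E_ss(3)=-210, E_ss(4)=360; E_tt(-2)=900, E_tt(1)=-180, E_tt(3)=100, E_tt(4)=-180.
Local minima occur where both diagonal entries positive: (1, -2), (1, 3), (4, -2), (4, 3). Count: 4.

4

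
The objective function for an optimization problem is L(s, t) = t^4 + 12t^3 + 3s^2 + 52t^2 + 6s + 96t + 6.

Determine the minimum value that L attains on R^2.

-61

L(s,t) separates as P(s) + Q(t) + 6, so its minimum is min P + min Q + 6.
P'(s) = 6s + 6 vanishes at s ∈ {-1}; Q'(t) = 4(t + 2)(t + 3)(t + 4) vanishes at t ∈ {-4, -3, -2}.
Local minima of P (where P''>0): P(-1)=-3. Local minima of Q: Q(-4)=-64, Q(-2)=-64.
So the global minimum of L is P(-1) + Q(-4) + 6 = -3 − 64 + 6 = -61, attained at (-1, -4).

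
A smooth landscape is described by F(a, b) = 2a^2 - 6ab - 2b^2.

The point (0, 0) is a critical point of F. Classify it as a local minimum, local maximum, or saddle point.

saddle point

The Hessian of F is constant: H = [[4, -6], [-6, -4]].
det(H) = 4·(-4) − (-6)² = -52.
Since det(H) < 0, H is indefinite and the critical point is a saddle point.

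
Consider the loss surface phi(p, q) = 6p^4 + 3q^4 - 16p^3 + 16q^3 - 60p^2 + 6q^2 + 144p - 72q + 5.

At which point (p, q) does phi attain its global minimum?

phi(p,q) separates as A(p) + B(q) + 5, so its minimum is min A + min B + 5.
A'(p) = 24(p - 3)(p - 1)(p + 2) vanishes at p ∈ {-2, 1, 3}; B'(q) = 12(q - 1)(q + 2)(q + 3) vanishes at q ∈ {-3, -2, 1}.
Local minima of A (where A''>0): A(-2)=-304, A(3)=-54. Local minima of B: B(-3)=81, B(1)=-47.
So the global minimum of phi is A(-2) + B(1) + 5 = -304 − 47 + 5 = -346, attained at (-2, 1).

(-2, 1)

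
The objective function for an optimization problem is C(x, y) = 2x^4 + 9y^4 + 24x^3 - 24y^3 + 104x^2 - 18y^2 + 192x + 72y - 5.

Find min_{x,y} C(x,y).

C(x,y) separates as P(x) + Q(y) − 5, so its minimum is min P + min Q − 5.
P'(x) = 8(x + 2)(x + 3)(x + 4) vanishes at x ∈ {-4, -3, -2}; Q'(y) = 36(y - 2)(y - 1)(y + 1) vanishes at y ∈ {-1, 1, 2}.
Local minima of P (where P''>0): P(-4)=-128, P(-2)=-128. Local minima of Q: Q(-1)=-57, Q(2)=24.
So the global minimum of C is P(-4) + Q(-1) − 5 = -128 − 57 − 5 = -190, attained at (-4, -1).

-190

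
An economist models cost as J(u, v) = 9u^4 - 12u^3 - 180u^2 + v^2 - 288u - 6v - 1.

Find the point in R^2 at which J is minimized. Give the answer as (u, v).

(4, 3)

J(u,v) separates as P(u) + Q(v) − 1, so its minimum is min P + min Q − 1.
P'(u) = 36(u - 4)(u + 1)(u + 2) vanishes at u ∈ {-2, -1, 4}; Q'(v) = 2v - 6 vanishes at v ∈ {3}.
Local minima of P (where P''>0): P(-2)=96, P(4)=-2496. Local minima of Q: Q(3)=-9.
So the global minimum of J is P(4) + Q(3) − 1 = -2496 − 9 − 1 = -2506, attained at (4, 3).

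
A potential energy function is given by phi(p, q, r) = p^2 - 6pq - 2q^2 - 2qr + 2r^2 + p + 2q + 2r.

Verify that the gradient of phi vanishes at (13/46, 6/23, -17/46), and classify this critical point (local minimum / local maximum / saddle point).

∇phi = (2p - 6q + 1, -6p - 4q - 2r + 2, -2q + 4r + 2); substituting (13/46, 6/23, -17/46) gives ∇phi = (0, 0, 0), so (13/46, 6/23, -17/46) is indeed a critical point.
The Hessian is constant: H = [[2, -6, 0], [-6, -4, -2], [0, -2, 4]].
Leading principal minors: Δ₁ = 2, Δ₂ = -44, Δ₃ = -184.
The minors fit neither the all-positive nor the alternating-sign pattern, so H is indefinite: a saddle point.

saddle point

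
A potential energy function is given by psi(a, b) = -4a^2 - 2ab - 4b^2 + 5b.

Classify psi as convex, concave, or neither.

psi is quadratic, so its Hessian is the constant matrix H = [[-8, -2], [-2, -8]].
det(H) = 60, tr(H) = -16.
det(H) > 0 and tr(H) < 0, so H is negative definite everywhere: concave.

concave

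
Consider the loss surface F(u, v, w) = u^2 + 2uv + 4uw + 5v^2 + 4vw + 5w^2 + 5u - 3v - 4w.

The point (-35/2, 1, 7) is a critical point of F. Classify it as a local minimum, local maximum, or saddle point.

The Hessian is constant: H = [[2, 2, 4], [2, 10, 4], [4, 4, 10]].
Leading principal minors: Δ₁ = 2, Δ₂ = 16, Δ₃ = 32.
All leading minors are positive, so H is positive definite: a local minimum.

local minimum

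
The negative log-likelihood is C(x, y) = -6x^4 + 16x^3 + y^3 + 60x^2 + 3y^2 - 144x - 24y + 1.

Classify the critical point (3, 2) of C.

The mixed partial ∂²C/∂x∂y is 0, so the Hessian at any point is diag(C_xx, C_yy) = diag(24(-3x^2 + 4x + 5), 6(y + 1)).
At (3, 2): H = diag(-240, 18).
The eigenvalues have opposite signs, so H is indefinite: a saddle point.

saddle point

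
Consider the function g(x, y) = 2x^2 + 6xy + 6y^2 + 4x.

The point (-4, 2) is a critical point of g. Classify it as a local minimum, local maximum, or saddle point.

The Hessian of g is constant: H = [[4, 6], [6, 12]].
det(H) = 4·12 − 6² = 12.
det(H) > 0 and tr(H) = 16 > 0, so H is positive definite and the point is a local minimum.

local minimum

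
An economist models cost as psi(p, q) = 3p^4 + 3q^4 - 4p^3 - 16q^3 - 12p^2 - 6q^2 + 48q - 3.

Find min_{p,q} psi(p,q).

psi(p,q) separates as A(p) + B(q) − 3, so its minimum is min A + min B − 3.
A'(p) = 12p(p - 2)(p + 1) vanishes at p ∈ {-1, 0, 2}; B'(q) = 12(q - 4)(q - 1)(q + 1) vanishes at q ∈ {-1, 1, 4}.
Local minima of A (where A''>0): A(-1)=-5, A(2)=-32. Local minima of B: B(-1)=-35, B(4)=-160.
So the global minimum of psi is A(2) + B(4) − 3 = -32 − 160 − 3 = -195, attained at (2, 4).

-195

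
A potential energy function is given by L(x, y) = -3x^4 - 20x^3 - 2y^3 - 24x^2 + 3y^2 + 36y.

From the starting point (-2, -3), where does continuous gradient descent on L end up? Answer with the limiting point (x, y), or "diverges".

(-1, -2)

L is separable, so gradient descent decouples: x follows -∂L/∂x, y follows -∂L/∂y.
∂L/∂x = -12x(x + 1)(x + 4); at x=-2 this is -48, so x increases.
∂L/∂y = -6(y - 3)(y + 2); at y=-3 this is -36, so y increases.
x converges to its nearest critical value -1 (a local min of the x-part); y converges to -2. The iterate converges to (-1, -2).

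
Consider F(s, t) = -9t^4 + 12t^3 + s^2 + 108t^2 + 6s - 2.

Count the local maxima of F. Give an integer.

0

F separates as a function of s plus a function of t, so ∇F=0 decouples.
∂F/∂s = 2(s + 3) = 0 at s ∈ {-3}; ∂F/∂t = -36t(t - 3)(t + 2) = 0 at t ∈ {-2, 0, 3}.
The Hessian is diagonal: diag(F_ss, F_tt). Second derivatives: F_ss(-3)=2; F_tt(-2)=-360, F_tt(0)=216, F_tt(3)=-540.
Local maxima occur where both diagonal entries negative: none. Count: 0.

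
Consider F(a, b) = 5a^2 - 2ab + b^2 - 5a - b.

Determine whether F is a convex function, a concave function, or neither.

F is quadratic, so its Hessian is the constant matrix H = [[10, -2], [-2, 2]].
det(H) = 16, tr(H) = 12.
det(H) > 0 and tr(H) > 0, so H is positive definite everywhere: convex.

convex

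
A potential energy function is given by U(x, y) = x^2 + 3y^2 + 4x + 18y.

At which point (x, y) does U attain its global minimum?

U(x,y) separates as P(x) + Q(y), so its minimum is min P + min Q.
P'(x) = 2x + 4 vanishes at x ∈ {-2}; Q'(y) = 6y + 18 vanishes at y ∈ {-3}.
Local minima of P (where P''>0): P(-2)=-4. Local minima of Q: Q(-3)=-27.
So the global minimum of U is P(-2) + Q(-3) = -4 − 27 = -31, attained at (-2, -3).

(-2, -3)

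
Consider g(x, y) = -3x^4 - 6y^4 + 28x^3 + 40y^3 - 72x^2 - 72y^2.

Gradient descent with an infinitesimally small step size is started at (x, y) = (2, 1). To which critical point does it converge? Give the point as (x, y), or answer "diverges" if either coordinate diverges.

g is separable, so gradient descent decouples: x follows -∂g/∂x, y follows -∂g/∂y.
∂g/∂x = -12x(x - 4)(x - 3); at x=2 this is -48, so x increases.
∂g/∂y = -24y(y - 3)(y - 2); at y=1 this is -48, so y increases.
x converges to its nearest critical value 3 (a local min of the x-part); y converges to 2. The iterate converges to (3, 2).

(3, 2)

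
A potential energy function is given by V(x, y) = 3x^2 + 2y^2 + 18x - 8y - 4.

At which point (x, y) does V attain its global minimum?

V(x,y) separates as P(x) + Q(y) − 4, so its minimum is min P + min Q − 4.
P'(x) = 6x + 18 vanishes at x ∈ {-3}; Q'(y) = 4y - 8 vanishes at y ∈ {2}.
Local minima of P (where P''>0): P(-3)=-27. Local minima of Q: Q(2)=-8.
So the global minimum of V is P(-3) + Q(2) − 4 = -27 − 8 − 4 = -39, attained at (-3, 2).

(-3, 2)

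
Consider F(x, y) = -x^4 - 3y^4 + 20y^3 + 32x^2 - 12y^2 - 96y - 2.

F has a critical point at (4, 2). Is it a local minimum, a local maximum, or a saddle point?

saddle point

The mixed partial ∂²F/∂x∂y is 0, so the Hessian at any point is diag(F_xx, F_yy) = diag(4(-3x^2 + 16), 12(-3y^2 + 10y - 2)).
At (4, 2): H = diag(-128, 72).
The eigenvalues have opposite signs, so H is indefinite: a saddle point.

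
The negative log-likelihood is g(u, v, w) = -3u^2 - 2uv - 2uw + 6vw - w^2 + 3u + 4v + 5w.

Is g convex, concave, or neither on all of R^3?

g is quadratic, so its Hessian is the constant matrix H = [[-6, -2, -2], [-2, 0, 6], [-2, 6, -2]].
Leading principal minors: -6, -4, 272.
Neither pattern holds ⇒ H is indefinite ⇒ neither convex nor concave.

neither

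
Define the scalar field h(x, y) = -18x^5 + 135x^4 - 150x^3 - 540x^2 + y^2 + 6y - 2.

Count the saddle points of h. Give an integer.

h separates as a function of x plus a function of y, so ∇h=0 decouples.
∂h/∂x = -90x(x - 4)(x - 3)(x + 1) = 0 at x ∈ {-1, 0, 3, 4}; ∂h/∂y = 2(y + 3) = 0 at y ∈ {-3}.
The Hessian is diagonal: diag(h_xx, h_yy). Second derivatives: h_xx(-1)=1800, h_xx(0)=-1080, h_xx(3)=1080, h_xx(4)=-1800; h_yy(-3)=2.
Saddle points occur where the two diagonal entries have opposite signs: (0, -3), (4, -3). Count: 2.

2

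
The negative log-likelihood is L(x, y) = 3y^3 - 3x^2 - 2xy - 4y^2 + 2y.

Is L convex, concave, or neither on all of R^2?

neither

The term 3y^3 is cubic, so the Hessian is not constant.
∂²L/∂y² = 18y - 8, which takes both signs as y varies (negative for sufficiently negative y). A diagonal entry of the Hessian changing sign means the Hessian is neither positive- nor negative-semidefinite on all of R^2.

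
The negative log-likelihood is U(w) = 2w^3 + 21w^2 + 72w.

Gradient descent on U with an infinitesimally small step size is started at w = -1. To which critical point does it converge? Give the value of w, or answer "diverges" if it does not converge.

U'(w) = 6(w + 3)(w + 4), so U'(-1) = 36.
Gradient descent moves in the -U' direction, i.e. w is decreasing.
The nearest critical point in that direction is w = -3, where U'' = 6 > 0 (a local minimum). The iterate converges there.

-3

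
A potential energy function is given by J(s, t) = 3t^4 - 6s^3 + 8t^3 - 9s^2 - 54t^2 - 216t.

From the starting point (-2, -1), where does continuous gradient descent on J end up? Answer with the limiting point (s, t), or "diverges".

J is separable, so gradient descent decouples: s follows -∂J/∂s, t follows -∂J/∂t.
∂J/∂s = -18s(s + 1); at s=-2 this is -36, so s increases.
∂J/∂t = 12(t - 3)(t + 2)(t + 3); at t=-1 this is -96, so t increases.
s converges to its nearest critical value -1 (a local min of the s-part); t converges to 3. The iterate converges to (-1, 3).

(-1, 3)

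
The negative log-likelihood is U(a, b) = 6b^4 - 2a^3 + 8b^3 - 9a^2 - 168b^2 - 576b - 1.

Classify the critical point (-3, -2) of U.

saddle point

The mixed partial ∂²U/∂a∂b is 0, so the Hessian at any point is diag(U_aa, U_bb) = diag(-6(2a + 3), 24(3b^2 + 2b - 14)).
At (-3, -2): H = diag(18, -144).
The eigenvalues have opposite signs, so H is indefinite: a saddle point.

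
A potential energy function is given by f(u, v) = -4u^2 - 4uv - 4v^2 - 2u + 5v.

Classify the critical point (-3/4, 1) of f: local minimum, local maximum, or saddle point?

local maximum

The Hessian of f is constant: H = [[-8, -4], [-4, -8]].
det(H) = (-8)·(-8) − (-4)² = 48.
det(H) > 0 and tr(H) = -16 < 0, so H is negative definite and the point is a local maximum.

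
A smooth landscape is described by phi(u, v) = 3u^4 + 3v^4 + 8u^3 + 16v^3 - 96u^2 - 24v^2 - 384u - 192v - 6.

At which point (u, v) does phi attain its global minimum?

(4, 2)

phi(u,v) separates as P(u) + Q(v) − 6, so its minimum is min P + min Q − 6.
P'(u) = 12(u - 4)(u + 2)(u + 4) vanishes at u ∈ {-4, -2, 4}; Q'(v) = 12(v - 2)(v + 2)(v + 4) vanishes at v ∈ {-4, -2, 2}.
Local minima of P (where P''>0): P(-4)=256, P(4)=-1792. Local minima of Q: Q(-4)=128, Q(2)=-304.
So the global minimum of phi is P(4) + Q(2) − 6 = -1792 − 304 − 6 = -2102, attained at (4, 2).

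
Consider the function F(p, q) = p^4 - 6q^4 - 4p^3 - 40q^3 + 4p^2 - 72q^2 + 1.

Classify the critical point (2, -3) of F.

The mixed partial ∂²F/∂p∂q is 0, so the Hessian at any point is diag(F_pp, F_qq) = diag(4(3p^2 - 6p + 2), -24(3q^2 + 10q + 6)).
At (2, -3): H = diag(8, -72).
The eigenvalues have opposite signs, so H is indefinite: a saddle point.

saddle point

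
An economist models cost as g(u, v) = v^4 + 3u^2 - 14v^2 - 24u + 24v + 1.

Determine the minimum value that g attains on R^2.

g(u,v) separates as P(u) + Q(v) + 1, so its minimum is min P + min Q + 1.
P'(u) = 6u - 24 vanishes at u ∈ {4}; Q'(v) = 4(v - 2)(v - 1)(v + 3) vanishes at v ∈ {-3, 1, 2}.
Local minima of P (where P''>0): P(4)=-48. Local minima of Q: Q(-3)=-117, Q(2)=8.
So the global minimum of g is P(4) + Q(-3) + 1 = -48 − 117 + 1 = -164, attained at (4, -3).

-164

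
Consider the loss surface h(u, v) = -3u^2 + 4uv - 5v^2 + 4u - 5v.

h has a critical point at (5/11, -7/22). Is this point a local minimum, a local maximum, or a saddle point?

local maximum

The Hessian of h is constant: H = [[-6, 4], [4, -10]].
det(H) = (-6)·(-10) − 4² = 44.
det(H) > 0 and tr(H) = -16 < 0, so H is negative definite and the point is a local maximum.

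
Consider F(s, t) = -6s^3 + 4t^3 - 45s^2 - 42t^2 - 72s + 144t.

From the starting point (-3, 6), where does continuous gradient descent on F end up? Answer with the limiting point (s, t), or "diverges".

(-4, 4)

F is separable, so gradient descent decouples: s follows -∂F/∂s, t follows -∂F/∂t.
∂F/∂s = -18(s + 1)(s + 4); at s=-3 this is 36, so s decreases.
∂F/∂t = 12(t - 4)(t - 3); at t=6 this is 72, so t decreases.
s converges to its nearest critical value -4 (a local min of the s-part); t converges to 4. The iterate converges to (-4, 4).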